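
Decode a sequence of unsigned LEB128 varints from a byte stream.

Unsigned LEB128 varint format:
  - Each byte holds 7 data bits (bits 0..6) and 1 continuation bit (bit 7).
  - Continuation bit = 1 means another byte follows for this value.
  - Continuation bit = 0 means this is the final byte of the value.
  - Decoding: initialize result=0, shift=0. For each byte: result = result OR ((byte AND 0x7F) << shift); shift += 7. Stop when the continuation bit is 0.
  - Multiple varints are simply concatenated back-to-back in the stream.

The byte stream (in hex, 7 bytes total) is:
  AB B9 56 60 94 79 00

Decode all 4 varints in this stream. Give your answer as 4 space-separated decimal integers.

  byte[0]=0xAB cont=1 payload=0x2B=43: acc |= 43<<0 -> acc=43 shift=7
  byte[1]=0xB9 cont=1 payload=0x39=57: acc |= 57<<7 -> acc=7339 shift=14
  byte[2]=0x56 cont=0 payload=0x56=86: acc |= 86<<14 -> acc=1416363 shift=21 [end]
Varint 1: bytes[0:3] = AB B9 56 -> value 1416363 (3 byte(s))
  byte[3]=0x60 cont=0 payload=0x60=96: acc |= 96<<0 -> acc=96 shift=7 [end]
Varint 2: bytes[3:4] = 60 -> value 96 (1 byte(s))
  byte[4]=0x94 cont=1 payload=0x14=20: acc |= 20<<0 -> acc=20 shift=7
  byte[5]=0x79 cont=0 payload=0x79=121: acc |= 121<<7 -> acc=15508 shift=14 [end]
Varint 3: bytes[4:6] = 94 79 -> value 15508 (2 byte(s))
  byte[6]=0x00 cont=0 payload=0x00=0: acc |= 0<<0 -> acc=0 shift=7 [end]
Varint 4: bytes[6:7] = 00 -> value 0 (1 byte(s))

Answer: 1416363 96 15508 0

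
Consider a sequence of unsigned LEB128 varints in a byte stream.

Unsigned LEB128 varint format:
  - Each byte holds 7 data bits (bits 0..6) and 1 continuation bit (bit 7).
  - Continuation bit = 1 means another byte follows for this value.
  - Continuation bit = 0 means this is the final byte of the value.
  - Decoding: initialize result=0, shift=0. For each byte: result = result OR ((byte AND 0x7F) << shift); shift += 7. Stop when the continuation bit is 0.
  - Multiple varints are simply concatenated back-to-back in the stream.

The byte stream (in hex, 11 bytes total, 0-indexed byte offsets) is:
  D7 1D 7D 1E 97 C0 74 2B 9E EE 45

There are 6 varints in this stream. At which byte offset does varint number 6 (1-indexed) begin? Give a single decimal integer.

  byte[0]=0xD7 cont=1 payload=0x57=87: acc |= 87<<0 -> acc=87 shift=7
  byte[1]=0x1D cont=0 payload=0x1D=29: acc |= 29<<7 -> acc=3799 shift=14 [end]
Varint 1: bytes[0:2] = D7 1D -> value 3799 (2 byte(s))
  byte[2]=0x7D cont=0 payload=0x7D=125: acc |= 125<<0 -> acc=125 shift=7 [end]
Varint 2: bytes[2:3] = 7D -> value 125 (1 byte(s))
  byte[3]=0x1E cont=0 payload=0x1E=30: acc |= 30<<0 -> acc=30 shift=7 [end]
Varint 3: bytes[3:4] = 1E -> value 30 (1 byte(s))
  byte[4]=0x97 cont=1 payload=0x17=23: acc |= 23<<0 -> acc=23 shift=7
  byte[5]=0xC0 cont=1 payload=0x40=64: acc |= 64<<7 -> acc=8215 shift=14
  byte[6]=0x74 cont=0 payload=0x74=116: acc |= 116<<14 -> acc=1908759 shift=21 [end]
Varint 4: bytes[4:7] = 97 C0 74 -> value 1908759 (3 byte(s))
  byte[7]=0x2B cont=0 payload=0x2B=43: acc |= 43<<0 -> acc=43 shift=7 [end]
Varint 5: bytes[7:8] = 2B -> value 43 (1 byte(s))
  byte[8]=0x9E cont=1 payload=0x1E=30: acc |= 30<<0 -> acc=30 shift=7
  byte[9]=0xEE cont=1 payload=0x6E=110: acc |= 110<<7 -> acc=14110 shift=14
  byte[10]=0x45 cont=0 payload=0x45=69: acc |= 69<<14 -> acc=1144606 shift=21 [end]
Varint 6: bytes[8:11] = 9E EE 45 -> value 1144606 (3 byte(s))

Answer: 8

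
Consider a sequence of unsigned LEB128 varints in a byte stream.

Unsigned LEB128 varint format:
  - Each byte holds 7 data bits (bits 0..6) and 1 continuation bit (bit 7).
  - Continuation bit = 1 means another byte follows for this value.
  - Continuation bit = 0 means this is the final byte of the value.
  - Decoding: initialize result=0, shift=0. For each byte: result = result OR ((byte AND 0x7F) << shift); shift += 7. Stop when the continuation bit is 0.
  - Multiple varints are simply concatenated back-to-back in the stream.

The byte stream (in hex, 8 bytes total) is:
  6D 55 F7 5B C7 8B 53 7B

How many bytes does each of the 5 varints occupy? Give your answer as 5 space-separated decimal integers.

  byte[0]=0x6D cont=0 payload=0x6D=109: acc |= 109<<0 -> acc=109 shift=7 [end]
Varint 1: bytes[0:1] = 6D -> value 109 (1 byte(s))
  byte[1]=0x55 cont=0 payload=0x55=85: acc |= 85<<0 -> acc=85 shift=7 [end]
Varint 2: bytes[1:2] = 55 -> value 85 (1 byte(s))
  byte[2]=0xF7 cont=1 payload=0x77=119: acc |= 119<<0 -> acc=119 shift=7
  byte[3]=0x5B cont=0 payload=0x5B=91: acc |= 91<<7 -> acc=11767 shift=14 [end]
Varint 3: bytes[2:4] = F7 5B -> value 11767 (2 byte(s))
  byte[4]=0xC7 cont=1 payload=0x47=71: acc |= 71<<0 -> acc=71 shift=7
  byte[5]=0x8B cont=1 payload=0x0B=11: acc |= 11<<7 -> acc=1479 shift=14
  byte[6]=0x53 cont=0 payload=0x53=83: acc |= 83<<14 -> acc=1361351 shift=21 [end]
Varint 4: bytes[4:7] = C7 8B 53 -> value 1361351 (3 byte(s))
  byte[7]=0x7B cont=0 payload=0x7B=123: acc |= 123<<0 -> acc=123 shift=7 [end]
Varint 5: bytes[7:8] = 7B -> value 123 (1 byte(s))

Answer: 1 1 2 3 1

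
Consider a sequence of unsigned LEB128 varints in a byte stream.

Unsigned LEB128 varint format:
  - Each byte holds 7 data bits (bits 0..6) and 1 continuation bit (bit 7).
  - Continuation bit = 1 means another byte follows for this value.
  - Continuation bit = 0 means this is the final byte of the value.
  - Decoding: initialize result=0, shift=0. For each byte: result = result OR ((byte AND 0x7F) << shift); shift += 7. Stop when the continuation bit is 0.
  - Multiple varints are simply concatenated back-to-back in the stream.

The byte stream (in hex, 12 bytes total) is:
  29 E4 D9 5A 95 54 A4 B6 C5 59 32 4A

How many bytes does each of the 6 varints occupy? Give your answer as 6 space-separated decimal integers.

  byte[0]=0x29 cont=0 payload=0x29=41: acc |= 41<<0 -> acc=41 shift=7 [end]
Varint 1: bytes[0:1] = 29 -> value 41 (1 byte(s))
  byte[1]=0xE4 cont=1 payload=0x64=100: acc |= 100<<0 -> acc=100 shift=7
  byte[2]=0xD9 cont=1 payload=0x59=89: acc |= 89<<7 -> acc=11492 shift=14
  byte[3]=0x5A cont=0 payload=0x5A=90: acc |= 90<<14 -> acc=1486052 shift=21 [end]
Varint 2: bytes[1:4] = E4 D9 5A -> value 1486052 (3 byte(s))
  byte[4]=0x95 cont=1 payload=0x15=21: acc |= 21<<0 -> acc=21 shift=7
  byte[5]=0x54 cont=0 payload=0x54=84: acc |= 84<<7 -> acc=10773 shift=14 [end]
Varint 3: bytes[4:6] = 95 54 -> value 10773 (2 byte(s))
  byte[6]=0xA4 cont=1 payload=0x24=36: acc |= 36<<0 -> acc=36 shift=7
  byte[7]=0xB6 cont=1 payload=0x36=54: acc |= 54<<7 -> acc=6948 shift=14
  byte[8]=0xC5 cont=1 payload=0x45=69: acc |= 69<<14 -> acc=1137444 shift=21
  byte[9]=0x59 cont=0 payload=0x59=89: acc |= 89<<21 -> acc=187783972 shift=28 [end]
Varint 4: bytes[6:10] = A4 B6 C5 59 -> value 187783972 (4 byte(s))
  byte[10]=0x32 cont=0 payload=0x32=50: acc |= 50<<0 -> acc=50 shift=7 [end]
Varint 5: bytes[10:11] = 32 -> value 50 (1 byte(s))
  byte[11]=0x4A cont=0 payload=0x4A=74: acc |= 74<<0 -> acc=74 shift=7 [end]
Varint 6: bytes[11:12] = 4A -> value 74 (1 byte(s))

Answer: 1 3 2 4 1 1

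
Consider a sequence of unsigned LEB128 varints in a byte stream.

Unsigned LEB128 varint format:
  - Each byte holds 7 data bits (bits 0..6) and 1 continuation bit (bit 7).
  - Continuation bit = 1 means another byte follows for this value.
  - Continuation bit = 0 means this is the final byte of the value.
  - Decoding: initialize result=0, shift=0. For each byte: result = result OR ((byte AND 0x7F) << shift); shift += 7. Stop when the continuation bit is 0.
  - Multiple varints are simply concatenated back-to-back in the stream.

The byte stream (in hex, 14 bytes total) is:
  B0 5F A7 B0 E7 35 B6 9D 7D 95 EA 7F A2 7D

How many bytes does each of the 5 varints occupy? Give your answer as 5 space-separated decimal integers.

  byte[0]=0xB0 cont=1 payload=0x30=48: acc |= 48<<0 -> acc=48 shift=7
  byte[1]=0x5F cont=0 payload=0x5F=95: acc |= 95<<7 -> acc=12208 shift=14 [end]
Varint 1: bytes[0:2] = B0 5F -> value 12208 (2 byte(s))
  byte[2]=0xA7 cont=1 payload=0x27=39: acc |= 39<<0 -> acc=39 shift=7
  byte[3]=0xB0 cont=1 payload=0x30=48: acc |= 48<<7 -> acc=6183 shift=14
  byte[4]=0xE7 cont=1 payload=0x67=103: acc |= 103<<14 -> acc=1693735 shift=21
  byte[5]=0x35 cont=0 payload=0x35=53: acc |= 53<<21 -> acc=112842791 shift=28 [end]
Varint 2: bytes[2:6] = A7 B0 E7 35 -> value 112842791 (4 byte(s))
  byte[6]=0xB6 cont=1 payload=0x36=54: acc |= 54<<0 -> acc=54 shift=7
  byte[7]=0x9D cont=1 payload=0x1D=29: acc |= 29<<7 -> acc=3766 shift=14
  byte[8]=0x7D cont=0 payload=0x7D=125: acc |= 125<<14 -> acc=2051766 shift=21 [end]
Varint 3: bytes[6:9] = B6 9D 7D -> value 2051766 (3 byte(s))
  byte[9]=0x95 cont=1 payload=0x15=21: acc |= 21<<0 -> acc=21 shift=7
  byte[10]=0xEA cont=1 payload=0x6A=106: acc |= 106<<7 -> acc=13589 shift=14
  byte[11]=0x7F cont=0 payload=0x7F=127: acc |= 127<<14 -> acc=2094357 shift=21 [end]
Varint 4: bytes[9:12] = 95 EA 7F -> value 2094357 (3 byte(s))
  byte[12]=0xA2 cont=1 payload=0x22=34: acc |= 34<<0 -> acc=34 shift=7
  byte[13]=0x7D cont=0 payload=0x7D=125: acc |= 125<<7 -> acc=16034 shift=14 [end]
Varint 5: bytes[12:14] = A2 7D -> value 16034 (2 byte(s))

Answer: 2 4 3 3 2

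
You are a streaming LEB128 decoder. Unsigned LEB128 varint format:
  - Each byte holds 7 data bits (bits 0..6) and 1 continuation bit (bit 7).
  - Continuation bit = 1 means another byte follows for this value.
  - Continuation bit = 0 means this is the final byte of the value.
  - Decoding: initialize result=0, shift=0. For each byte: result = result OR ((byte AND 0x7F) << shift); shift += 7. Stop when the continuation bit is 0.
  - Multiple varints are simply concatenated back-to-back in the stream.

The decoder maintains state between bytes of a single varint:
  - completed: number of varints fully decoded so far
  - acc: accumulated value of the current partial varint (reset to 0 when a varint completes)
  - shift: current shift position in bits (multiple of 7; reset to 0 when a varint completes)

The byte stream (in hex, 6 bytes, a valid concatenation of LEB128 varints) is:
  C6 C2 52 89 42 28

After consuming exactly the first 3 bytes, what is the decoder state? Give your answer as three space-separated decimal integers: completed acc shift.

byte[0]=0xC6 cont=1 payload=0x46: acc |= 70<<0 -> completed=0 acc=70 shift=7
byte[1]=0xC2 cont=1 payload=0x42: acc |= 66<<7 -> completed=0 acc=8518 shift=14
byte[2]=0x52 cont=0 payload=0x52: varint #1 complete (value=1352006); reset -> completed=1 acc=0 shift=0

Answer: 1 0 0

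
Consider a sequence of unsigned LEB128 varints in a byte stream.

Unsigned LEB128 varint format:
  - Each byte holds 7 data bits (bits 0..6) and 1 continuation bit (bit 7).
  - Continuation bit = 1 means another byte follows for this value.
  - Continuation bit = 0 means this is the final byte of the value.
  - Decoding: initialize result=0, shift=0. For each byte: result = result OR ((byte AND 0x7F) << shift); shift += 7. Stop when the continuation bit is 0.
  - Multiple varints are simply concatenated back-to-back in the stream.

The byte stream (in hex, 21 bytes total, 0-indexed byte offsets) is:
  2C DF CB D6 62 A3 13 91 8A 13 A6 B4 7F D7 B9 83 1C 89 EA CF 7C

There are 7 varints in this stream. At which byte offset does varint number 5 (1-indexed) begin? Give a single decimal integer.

Answer: 10

Derivation:
  byte[0]=0x2C cont=0 payload=0x2C=44: acc |= 44<<0 -> acc=44 shift=7 [end]
Varint 1: bytes[0:1] = 2C -> value 44 (1 byte(s))
  byte[1]=0xDF cont=1 payload=0x5F=95: acc |= 95<<0 -> acc=95 shift=7
  byte[2]=0xCB cont=1 payload=0x4B=75: acc |= 75<<7 -> acc=9695 shift=14
  byte[3]=0xD6 cont=1 payload=0x56=86: acc |= 86<<14 -> acc=1418719 shift=21
  byte[4]=0x62 cont=0 payload=0x62=98: acc |= 98<<21 -> acc=206939615 shift=28 [end]
Varint 2: bytes[1:5] = DF CB D6 62 -> value 206939615 (4 byte(s))
  byte[5]=0xA3 cont=1 payload=0x23=35: acc |= 35<<0 -> acc=35 shift=7
  byte[6]=0x13 cont=0 payload=0x13=19: acc |= 19<<7 -> acc=2467 shift=14 [end]
Varint 3: bytes[5:7] = A3 13 -> value 2467 (2 byte(s))
  byte[7]=0x91 cont=1 payload=0x11=17: acc |= 17<<0 -> acc=17 shift=7
  byte[8]=0x8A cont=1 payload=0x0A=10: acc |= 10<<7 -> acc=1297 shift=14
  byte[9]=0x13 cont=0 payload=0x13=19: acc |= 19<<14 -> acc=312593 shift=21 [end]
Varint 4: bytes[7:10] = 91 8A 13 -> value 312593 (3 byte(s))
  byte[10]=0xA6 cont=1 payload=0x26=38: acc |= 38<<0 -> acc=38 shift=7
  byte[11]=0xB4 cont=1 payload=0x34=52: acc |= 52<<7 -> acc=6694 shift=14
  byte[12]=0x7F cont=0 payload=0x7F=127: acc |= 127<<14 -> acc=2087462 shift=21 [end]
Varint 5: bytes[10:13] = A6 B4 7F -> value 2087462 (3 byte(s))
  byte[13]=0xD7 cont=1 payload=0x57=87: acc |= 87<<0 -> acc=87 shift=7
  byte[14]=0xB9 cont=1 payload=0x39=57: acc |= 57<<7 -> acc=7383 shift=14
  byte[15]=0x83 cont=1 payload=0x03=3: acc |= 3<<14 -> acc=56535 shift=21
  byte[16]=0x1C cont=0 payload=0x1C=28: acc |= 28<<21 -> acc=58776791 shift=28 [end]
Varint 6: bytes[13:17] = D7 B9 83 1C -> value 58776791 (4 byte(s))
  byte[17]=0x89 cont=1 payload=0x09=9: acc |= 9<<0 -> acc=9 shift=7
  byte[18]=0xEA cont=1 payload=0x6A=106: acc |= 106<<7 -> acc=13577 shift=14
  byte[19]=0xCF cont=1 payload=0x4F=79: acc |= 79<<14 -> acc=1307913 shift=21
  byte[20]=0x7C cont=0 payload=0x7C=124: acc |= 124<<21 -> acc=261354761 shift=28 [end]
Varint 7: bytes[17:21] = 89 EA CF 7C -> value 261354761 (4 byte(s))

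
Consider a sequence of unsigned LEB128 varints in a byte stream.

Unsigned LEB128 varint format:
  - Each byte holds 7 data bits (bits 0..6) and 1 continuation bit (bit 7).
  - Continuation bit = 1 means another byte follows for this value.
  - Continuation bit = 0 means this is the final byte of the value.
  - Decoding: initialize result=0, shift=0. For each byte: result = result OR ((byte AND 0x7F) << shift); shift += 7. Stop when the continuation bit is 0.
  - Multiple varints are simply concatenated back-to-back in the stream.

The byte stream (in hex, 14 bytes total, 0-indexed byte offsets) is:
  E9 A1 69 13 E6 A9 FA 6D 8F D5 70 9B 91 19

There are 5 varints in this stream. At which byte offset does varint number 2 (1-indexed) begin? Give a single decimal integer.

Answer: 3

Derivation:
  byte[0]=0xE9 cont=1 payload=0x69=105: acc |= 105<<0 -> acc=105 shift=7
  byte[1]=0xA1 cont=1 payload=0x21=33: acc |= 33<<7 -> acc=4329 shift=14
  byte[2]=0x69 cont=0 payload=0x69=105: acc |= 105<<14 -> acc=1724649 shift=21 [end]
Varint 1: bytes[0:3] = E9 A1 69 -> value 1724649 (3 byte(s))
  byte[3]=0x13 cont=0 payload=0x13=19: acc |= 19<<0 -> acc=19 shift=7 [end]
Varint 2: bytes[3:4] = 13 -> value 19 (1 byte(s))
  byte[4]=0xE6 cont=1 payload=0x66=102: acc |= 102<<0 -> acc=102 shift=7
  byte[5]=0xA9 cont=1 payload=0x29=41: acc |= 41<<7 -> acc=5350 shift=14
  byte[6]=0xFA cont=1 payload=0x7A=122: acc |= 122<<14 -> acc=2004198 shift=21
  byte[7]=0x6D cont=0 payload=0x6D=109: acc |= 109<<21 -> acc=230593766 shift=28 [end]
Varint 3: bytes[4:8] = E6 A9 FA 6D -> value 230593766 (4 byte(s))
  byte[8]=0x8F cont=1 payload=0x0F=15: acc |= 15<<0 -> acc=15 shift=7
  byte[9]=0xD5 cont=1 payload=0x55=85: acc |= 85<<7 -> acc=10895 shift=14
  byte[10]=0x70 cont=0 payload=0x70=112: acc |= 112<<14 -> acc=1845903 shift=21 [end]
Varint 4: bytes[8:11] = 8F D5 70 -> value 1845903 (3 byte(s))
  byte[11]=0x9B cont=1 payload=0x1B=27: acc |= 27<<0 -> acc=27 shift=7
  byte[12]=0x91 cont=1 payload=0x11=17: acc |= 17<<7 -> acc=2203 shift=14
  byte[13]=0x19 cont=0 payload=0x19=25: acc |= 25<<14 -> acc=411803 shift=21 [end]
Varint 5: bytes[11:14] = 9B 91 19 -> value 411803 (3 byte(s))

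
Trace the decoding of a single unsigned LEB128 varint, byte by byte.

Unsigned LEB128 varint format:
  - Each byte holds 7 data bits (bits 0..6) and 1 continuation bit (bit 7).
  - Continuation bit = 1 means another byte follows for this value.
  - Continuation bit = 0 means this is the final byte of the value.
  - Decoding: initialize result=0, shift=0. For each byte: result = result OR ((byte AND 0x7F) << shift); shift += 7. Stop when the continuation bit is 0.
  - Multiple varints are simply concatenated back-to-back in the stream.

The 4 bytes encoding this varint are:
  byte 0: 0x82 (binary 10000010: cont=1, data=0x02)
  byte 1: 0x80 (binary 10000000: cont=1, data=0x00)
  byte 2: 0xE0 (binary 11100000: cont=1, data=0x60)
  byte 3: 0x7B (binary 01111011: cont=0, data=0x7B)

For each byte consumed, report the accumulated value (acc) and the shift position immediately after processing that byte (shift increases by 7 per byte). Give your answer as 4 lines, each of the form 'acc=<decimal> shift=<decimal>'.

byte 0=0x82: payload=0x02=2, contrib = 2<<0 = 2; acc -> 2, shift -> 7
byte 1=0x80: payload=0x00=0, contrib = 0<<7 = 0; acc -> 2, shift -> 14
byte 2=0xE0: payload=0x60=96, contrib = 96<<14 = 1572864; acc -> 1572866, shift -> 21
byte 3=0x7B: payload=0x7B=123, contrib = 123<<21 = 257949696; acc -> 259522562, shift -> 28

Answer: acc=2 shift=7
acc=2 shift=14
acc=1572866 shift=21
acc=259522562 shift=28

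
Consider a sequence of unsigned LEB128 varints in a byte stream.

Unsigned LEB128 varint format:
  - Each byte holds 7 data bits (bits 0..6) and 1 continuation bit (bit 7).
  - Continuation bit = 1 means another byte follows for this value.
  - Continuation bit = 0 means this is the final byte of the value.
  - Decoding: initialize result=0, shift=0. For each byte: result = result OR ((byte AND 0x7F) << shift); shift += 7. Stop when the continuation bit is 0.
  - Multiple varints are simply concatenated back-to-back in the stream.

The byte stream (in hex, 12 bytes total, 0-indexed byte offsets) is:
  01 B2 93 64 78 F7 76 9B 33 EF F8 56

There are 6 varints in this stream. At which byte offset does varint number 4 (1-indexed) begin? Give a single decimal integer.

Answer: 5

Derivation:
  byte[0]=0x01 cont=0 payload=0x01=1: acc |= 1<<0 -> acc=1 shift=7 [end]
Varint 1: bytes[0:1] = 01 -> value 1 (1 byte(s))
  byte[1]=0xB2 cont=1 payload=0x32=50: acc |= 50<<0 -> acc=50 shift=7
  byte[2]=0x93 cont=1 payload=0x13=19: acc |= 19<<7 -> acc=2482 shift=14
  byte[3]=0x64 cont=0 payload=0x64=100: acc |= 100<<14 -> acc=1640882 shift=21 [end]
Varint 2: bytes[1:4] = B2 93 64 -> value 1640882 (3 byte(s))
  byte[4]=0x78 cont=0 payload=0x78=120: acc |= 120<<0 -> acc=120 shift=7 [end]
Varint 3: bytes[4:5] = 78 -> value 120 (1 byte(s))
  byte[5]=0xF7 cont=1 payload=0x77=119: acc |= 119<<0 -> acc=119 shift=7
  byte[6]=0x76 cont=0 payload=0x76=118: acc |= 118<<7 -> acc=15223 shift=14 [end]
Varint 4: bytes[5:7] = F7 76 -> value 15223 (2 byte(s))
  byte[7]=0x9B cont=1 payload=0x1B=27: acc |= 27<<0 -> acc=27 shift=7
  byte[8]=0x33 cont=0 payload=0x33=51: acc |= 51<<7 -> acc=6555 shift=14 [end]
Varint 5: bytes[7:9] = 9B 33 -> value 6555 (2 byte(s))
  byte[9]=0xEF cont=1 payload=0x6F=111: acc |= 111<<0 -> acc=111 shift=7
  byte[10]=0xF8 cont=1 payload=0x78=120: acc |= 120<<7 -> acc=15471 shift=14
  byte[11]=0x56 cont=0 payload=0x56=86: acc |= 86<<14 -> acc=1424495 shift=21 [end]
Varint 6: bytes[9:12] = EF F8 56 -> value 1424495 (3 byte(s))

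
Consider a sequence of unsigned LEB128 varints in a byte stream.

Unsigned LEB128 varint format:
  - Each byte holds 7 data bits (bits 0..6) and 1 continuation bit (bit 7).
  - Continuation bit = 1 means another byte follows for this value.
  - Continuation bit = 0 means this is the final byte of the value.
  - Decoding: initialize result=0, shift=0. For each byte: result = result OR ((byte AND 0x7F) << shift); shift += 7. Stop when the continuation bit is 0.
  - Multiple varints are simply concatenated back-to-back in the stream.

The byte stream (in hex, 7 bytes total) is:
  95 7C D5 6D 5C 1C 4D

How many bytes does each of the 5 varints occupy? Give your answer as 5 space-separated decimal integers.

Answer: 2 2 1 1 1

Derivation:
  byte[0]=0x95 cont=1 payload=0x15=21: acc |= 21<<0 -> acc=21 shift=7
  byte[1]=0x7C cont=0 payload=0x7C=124: acc |= 124<<7 -> acc=15893 shift=14 [end]
Varint 1: bytes[0:2] = 95 7C -> value 15893 (2 byte(s))
  byte[2]=0xD5 cont=1 payload=0x55=85: acc |= 85<<0 -> acc=85 shift=7
  byte[3]=0x6D cont=0 payload=0x6D=109: acc |= 109<<7 -> acc=14037 shift=14 [end]
Varint 2: bytes[2:4] = D5 6D -> value 14037 (2 byte(s))
  byte[4]=0x5C cont=0 payload=0x5C=92: acc |= 92<<0 -> acc=92 shift=7 [end]
Varint 3: bytes[4:5] = 5C -> value 92 (1 byte(s))
  byte[5]=0x1C cont=0 payload=0x1C=28: acc |= 28<<0 -> acc=28 shift=7 [end]
Varint 4: bytes[5:6] = 1C -> value 28 (1 byte(s))
  byte[6]=0x4D cont=0 payload=0x4D=77: acc |= 77<<0 -> acc=77 shift=7 [end]
Varint 5: bytes[6:7] = 4D -> value 77 (1 byte(s))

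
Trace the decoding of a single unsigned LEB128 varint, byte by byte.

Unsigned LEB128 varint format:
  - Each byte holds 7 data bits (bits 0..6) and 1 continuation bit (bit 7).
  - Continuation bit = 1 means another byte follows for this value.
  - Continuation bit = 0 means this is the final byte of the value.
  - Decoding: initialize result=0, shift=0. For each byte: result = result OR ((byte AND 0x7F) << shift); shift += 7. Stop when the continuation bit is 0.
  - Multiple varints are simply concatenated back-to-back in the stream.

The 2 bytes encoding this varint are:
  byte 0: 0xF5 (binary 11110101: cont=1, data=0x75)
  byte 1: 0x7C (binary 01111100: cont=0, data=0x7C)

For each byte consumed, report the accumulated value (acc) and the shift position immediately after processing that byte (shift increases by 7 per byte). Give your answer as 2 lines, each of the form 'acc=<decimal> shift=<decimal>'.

Answer: acc=117 shift=7
acc=15989 shift=14

Derivation:
byte 0=0xF5: payload=0x75=117, contrib = 117<<0 = 117; acc -> 117, shift -> 7
byte 1=0x7C: payload=0x7C=124, contrib = 124<<7 = 15872; acc -> 15989, shift -> 14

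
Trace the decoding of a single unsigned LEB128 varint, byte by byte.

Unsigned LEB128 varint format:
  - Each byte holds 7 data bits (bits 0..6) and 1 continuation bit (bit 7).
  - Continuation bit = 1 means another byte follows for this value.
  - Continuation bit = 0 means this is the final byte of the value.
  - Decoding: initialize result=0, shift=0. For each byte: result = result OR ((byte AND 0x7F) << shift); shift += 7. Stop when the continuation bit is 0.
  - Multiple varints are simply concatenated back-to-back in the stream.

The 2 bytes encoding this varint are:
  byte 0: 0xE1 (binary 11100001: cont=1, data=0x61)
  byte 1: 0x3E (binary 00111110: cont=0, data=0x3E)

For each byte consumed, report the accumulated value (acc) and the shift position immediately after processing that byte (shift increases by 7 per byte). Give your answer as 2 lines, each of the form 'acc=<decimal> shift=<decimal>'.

byte 0=0xE1: payload=0x61=97, contrib = 97<<0 = 97; acc -> 97, shift -> 7
byte 1=0x3E: payload=0x3E=62, contrib = 62<<7 = 7936; acc -> 8033, shift -> 14

Answer: acc=97 shift=7
acc=8033 shift=14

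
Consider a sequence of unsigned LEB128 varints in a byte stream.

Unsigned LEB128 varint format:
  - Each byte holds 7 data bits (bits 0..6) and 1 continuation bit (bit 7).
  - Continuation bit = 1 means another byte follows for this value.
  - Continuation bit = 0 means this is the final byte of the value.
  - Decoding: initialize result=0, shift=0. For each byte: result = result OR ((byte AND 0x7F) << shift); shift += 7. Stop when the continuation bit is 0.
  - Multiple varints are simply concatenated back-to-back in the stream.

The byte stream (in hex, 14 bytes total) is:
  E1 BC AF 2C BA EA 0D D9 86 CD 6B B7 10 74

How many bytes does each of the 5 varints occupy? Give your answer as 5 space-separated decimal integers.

  byte[0]=0xE1 cont=1 payload=0x61=97: acc |= 97<<0 -> acc=97 shift=7
  byte[1]=0xBC cont=1 payload=0x3C=60: acc |= 60<<7 -> acc=7777 shift=14
  byte[2]=0xAF cont=1 payload=0x2F=47: acc |= 47<<14 -> acc=777825 shift=21
  byte[3]=0x2C cont=0 payload=0x2C=44: acc |= 44<<21 -> acc=93052513 shift=28 [end]
Varint 1: bytes[0:4] = E1 BC AF 2C -> value 93052513 (4 byte(s))
  byte[4]=0xBA cont=1 payload=0x3A=58: acc |= 58<<0 -> acc=58 shift=7
  byte[5]=0xEA cont=1 payload=0x6A=106: acc |= 106<<7 -> acc=13626 shift=14
  byte[6]=0x0D cont=0 payload=0x0D=13: acc |= 13<<14 -> acc=226618 shift=21 [end]
Varint 2: bytes[4:7] = BA EA 0D -> value 226618 (3 byte(s))
  byte[7]=0xD9 cont=1 payload=0x59=89: acc |= 89<<0 -> acc=89 shift=7
  byte[8]=0x86 cont=1 payload=0x06=6: acc |= 6<<7 -> acc=857 shift=14
  byte[9]=0xCD cont=1 payload=0x4D=77: acc |= 77<<14 -> acc=1262425 shift=21
  byte[10]=0x6B cont=0 payload=0x6B=107: acc |= 107<<21 -> acc=225657689 shift=28 [end]
Varint 3: bytes[7:11] = D9 86 CD 6B -> value 225657689 (4 byte(s))
  byte[11]=0xB7 cont=1 payload=0x37=55: acc |= 55<<0 -> acc=55 shift=7
  byte[12]=0x10 cont=0 payload=0x10=16: acc |= 16<<7 -> acc=2103 shift=14 [end]
Varint 4: bytes[11:13] = B7 10 -> value 2103 (2 byte(s))
  byte[13]=0x74 cont=0 payload=0x74=116: acc |= 116<<0 -> acc=116 shift=7 [end]
Varint 5: bytes[13:14] = 74 -> value 116 (1 byte(s))

Answer: 4 3 4 2 1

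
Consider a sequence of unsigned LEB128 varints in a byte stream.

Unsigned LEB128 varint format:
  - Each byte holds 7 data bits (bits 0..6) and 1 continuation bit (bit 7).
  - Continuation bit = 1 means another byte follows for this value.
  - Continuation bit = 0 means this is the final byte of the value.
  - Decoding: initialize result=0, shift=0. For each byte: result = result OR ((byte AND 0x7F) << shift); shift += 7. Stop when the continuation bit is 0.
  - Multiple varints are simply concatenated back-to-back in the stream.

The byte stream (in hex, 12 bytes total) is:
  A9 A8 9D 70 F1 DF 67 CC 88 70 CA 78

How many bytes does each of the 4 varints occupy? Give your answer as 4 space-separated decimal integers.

Answer: 4 3 3 2

Derivation:
  byte[0]=0xA9 cont=1 payload=0x29=41: acc |= 41<<0 -> acc=41 shift=7
  byte[1]=0xA8 cont=1 payload=0x28=40: acc |= 40<<7 -> acc=5161 shift=14
  byte[2]=0x9D cont=1 payload=0x1D=29: acc |= 29<<14 -> acc=480297 shift=21
  byte[3]=0x70 cont=0 payload=0x70=112: acc |= 112<<21 -> acc=235361321 shift=28 [end]
Varint 1: bytes[0:4] = A9 A8 9D 70 -> value 235361321 (4 byte(s))
  byte[4]=0xF1 cont=1 payload=0x71=113: acc |= 113<<0 -> acc=113 shift=7
  byte[5]=0xDF cont=1 payload=0x5F=95: acc |= 95<<7 -> acc=12273 shift=14
  byte[6]=0x67 cont=0 payload=0x67=103: acc |= 103<<14 -> acc=1699825 shift=21 [end]
Varint 2: bytes[4:7] = F1 DF 67 -> value 1699825 (3 byte(s))
  byte[7]=0xCC cont=1 payload=0x4C=76: acc |= 76<<0 -> acc=76 shift=7
  byte[8]=0x88 cont=1 payload=0x08=8: acc |= 8<<7 -> acc=1100 shift=14
  byte[9]=0x70 cont=0 payload=0x70=112: acc |= 112<<14 -> acc=1836108 shift=21 [end]
Varint 3: bytes[7:10] = CC 88 70 -> value 1836108 (3 byte(s))
  byte[10]=0xCA cont=1 payload=0x4A=74: acc |= 74<<0 -> acc=74 shift=7
  byte[11]=0x78 cont=0 payload=0x78=120: acc |= 120<<7 -> acc=15434 shift=14 [end]
Varint 4: bytes[10:12] = CA 78 -> value 15434 (2 byte(s))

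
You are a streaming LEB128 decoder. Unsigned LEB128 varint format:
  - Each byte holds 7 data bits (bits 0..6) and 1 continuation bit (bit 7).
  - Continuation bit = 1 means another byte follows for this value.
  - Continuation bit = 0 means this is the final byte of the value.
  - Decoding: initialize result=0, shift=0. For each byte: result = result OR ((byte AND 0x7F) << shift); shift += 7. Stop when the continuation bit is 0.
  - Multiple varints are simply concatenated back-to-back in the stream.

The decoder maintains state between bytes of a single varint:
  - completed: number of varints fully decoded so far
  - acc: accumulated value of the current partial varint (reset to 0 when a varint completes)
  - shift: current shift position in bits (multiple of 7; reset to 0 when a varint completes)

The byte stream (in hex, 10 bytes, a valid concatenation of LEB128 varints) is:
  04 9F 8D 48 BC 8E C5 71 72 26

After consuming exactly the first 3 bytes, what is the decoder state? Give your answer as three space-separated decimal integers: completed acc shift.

Answer: 1 1695 14

Derivation:
byte[0]=0x04 cont=0 payload=0x04: varint #1 complete (value=4); reset -> completed=1 acc=0 shift=0
byte[1]=0x9F cont=1 payload=0x1F: acc |= 31<<0 -> completed=1 acc=31 shift=7
byte[2]=0x8D cont=1 payload=0x0D: acc |= 13<<7 -> completed=1 acc=1695 shift=14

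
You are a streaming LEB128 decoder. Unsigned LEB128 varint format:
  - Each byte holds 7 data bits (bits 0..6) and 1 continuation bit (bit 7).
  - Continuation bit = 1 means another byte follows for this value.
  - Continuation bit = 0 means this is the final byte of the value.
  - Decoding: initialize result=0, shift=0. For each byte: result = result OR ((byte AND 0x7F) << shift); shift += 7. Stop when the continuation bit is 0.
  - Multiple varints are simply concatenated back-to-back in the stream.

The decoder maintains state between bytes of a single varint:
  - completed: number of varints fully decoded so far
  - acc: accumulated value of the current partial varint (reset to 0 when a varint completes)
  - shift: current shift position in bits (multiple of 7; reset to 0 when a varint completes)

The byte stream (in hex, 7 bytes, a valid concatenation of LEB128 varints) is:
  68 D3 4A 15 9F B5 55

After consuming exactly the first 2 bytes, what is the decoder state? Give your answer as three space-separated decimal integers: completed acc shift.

byte[0]=0x68 cont=0 payload=0x68: varint #1 complete (value=104); reset -> completed=1 acc=0 shift=0
byte[1]=0xD3 cont=1 payload=0x53: acc |= 83<<0 -> completed=1 acc=83 shift=7

Answer: 1 83 7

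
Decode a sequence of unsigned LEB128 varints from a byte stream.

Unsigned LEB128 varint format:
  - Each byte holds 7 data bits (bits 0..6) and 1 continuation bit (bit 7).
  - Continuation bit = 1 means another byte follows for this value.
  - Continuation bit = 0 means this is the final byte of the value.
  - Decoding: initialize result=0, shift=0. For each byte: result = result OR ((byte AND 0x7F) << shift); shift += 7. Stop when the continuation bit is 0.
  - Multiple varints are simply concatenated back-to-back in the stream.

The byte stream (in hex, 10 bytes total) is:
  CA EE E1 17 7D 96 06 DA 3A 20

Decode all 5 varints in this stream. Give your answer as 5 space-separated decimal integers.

  byte[0]=0xCA cont=1 payload=0x4A=74: acc |= 74<<0 -> acc=74 shift=7
  byte[1]=0xEE cont=1 payload=0x6E=110: acc |= 110<<7 -> acc=14154 shift=14
  byte[2]=0xE1 cont=1 payload=0x61=97: acc |= 97<<14 -> acc=1603402 shift=21
  byte[3]=0x17 cont=0 payload=0x17=23: acc |= 23<<21 -> acc=49837898 shift=28 [end]
Varint 1: bytes[0:4] = CA EE E1 17 -> value 49837898 (4 byte(s))
  byte[4]=0x7D cont=0 payload=0x7D=125: acc |= 125<<0 -> acc=125 shift=7 [end]
Varint 2: bytes[4:5] = 7D -> value 125 (1 byte(s))
  byte[5]=0x96 cont=1 payload=0x16=22: acc |= 22<<0 -> acc=22 shift=7
  byte[6]=0x06 cont=0 payload=0x06=6: acc |= 6<<7 -> acc=790 shift=14 [end]
Varint 3: bytes[5:7] = 96 06 -> value 790 (2 byte(s))
  byte[7]=0xDA cont=1 payload=0x5A=90: acc |= 90<<0 -> acc=90 shift=7
  byte[8]=0x3A cont=0 payload=0x3A=58: acc |= 58<<7 -> acc=7514 shift=14 [end]
Varint 4: bytes[7:9] = DA 3A -> value 7514 (2 byte(s))
  byte[9]=0x20 cont=0 payload=0x20=32: acc |= 32<<0 -> acc=32 shift=7 [end]
Varint 5: bytes[9:10] = 20 -> value 32 (1 byte(s))

Answer: 49837898 125 790 7514 32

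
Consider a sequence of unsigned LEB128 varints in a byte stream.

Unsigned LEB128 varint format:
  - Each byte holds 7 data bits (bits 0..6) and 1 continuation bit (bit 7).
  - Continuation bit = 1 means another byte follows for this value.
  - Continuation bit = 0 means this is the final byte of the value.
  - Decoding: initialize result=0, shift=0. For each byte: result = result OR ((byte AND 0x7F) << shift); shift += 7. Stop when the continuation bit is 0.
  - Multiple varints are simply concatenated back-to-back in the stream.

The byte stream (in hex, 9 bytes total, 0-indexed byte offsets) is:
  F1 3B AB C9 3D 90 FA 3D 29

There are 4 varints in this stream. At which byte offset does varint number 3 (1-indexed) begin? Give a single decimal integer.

Answer: 5

Derivation:
  byte[0]=0xF1 cont=1 payload=0x71=113: acc |= 113<<0 -> acc=113 shift=7
  byte[1]=0x3B cont=0 payload=0x3B=59: acc |= 59<<7 -> acc=7665 shift=14 [end]
Varint 1: bytes[0:2] = F1 3B -> value 7665 (2 byte(s))
  byte[2]=0xAB cont=1 payload=0x2B=43: acc |= 43<<0 -> acc=43 shift=7
  byte[3]=0xC9 cont=1 payload=0x49=73: acc |= 73<<7 -> acc=9387 shift=14
  byte[4]=0x3D cont=0 payload=0x3D=61: acc |= 61<<14 -> acc=1008811 shift=21 [end]
Varint 2: bytes[2:5] = AB C9 3D -> value 1008811 (3 byte(s))
  byte[5]=0x90 cont=1 payload=0x10=16: acc |= 16<<0 -> acc=16 shift=7
  byte[6]=0xFA cont=1 payload=0x7A=122: acc |= 122<<7 -> acc=15632 shift=14
  byte[7]=0x3D cont=0 payload=0x3D=61: acc |= 61<<14 -> acc=1015056 shift=21 [end]
Varint 3: bytes[5:8] = 90 FA 3D -> value 1015056 (3 byte(s))
  byte[8]=0x29 cont=0 payload=0x29=41: acc |= 41<<0 -> acc=41 shift=7 [end]
Varint 4: bytes[8:9] = 29 -> value 41 (1 byte(s))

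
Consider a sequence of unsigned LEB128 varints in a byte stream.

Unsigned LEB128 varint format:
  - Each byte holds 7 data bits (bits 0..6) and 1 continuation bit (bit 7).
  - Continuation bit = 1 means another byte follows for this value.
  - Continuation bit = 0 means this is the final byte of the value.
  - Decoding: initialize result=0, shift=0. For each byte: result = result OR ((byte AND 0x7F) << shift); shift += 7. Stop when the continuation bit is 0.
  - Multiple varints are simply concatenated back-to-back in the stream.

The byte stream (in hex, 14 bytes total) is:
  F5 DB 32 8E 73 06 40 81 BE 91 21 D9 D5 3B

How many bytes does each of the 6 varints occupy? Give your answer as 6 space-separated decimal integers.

  byte[0]=0xF5 cont=1 payload=0x75=117: acc |= 117<<0 -> acc=117 shift=7
  byte[1]=0xDB cont=1 payload=0x5B=91: acc |= 91<<7 -> acc=11765 shift=14
  byte[2]=0x32 cont=0 payload=0x32=50: acc |= 50<<14 -> acc=830965 shift=21 [end]
Varint 1: bytes[0:3] = F5 DB 32 -> value 830965 (3 byte(s))
  byte[3]=0x8E cont=1 payload=0x0E=14: acc |= 14<<0 -> acc=14 shift=7
  byte[4]=0x73 cont=0 payload=0x73=115: acc |= 115<<7 -> acc=14734 shift=14 [end]
Varint 2: bytes[3:5] = 8E 73 -> value 14734 (2 byte(s))
  byte[5]=0x06 cont=0 payload=0x06=6: acc |= 6<<0 -> acc=6 shift=7 [end]
Varint 3: bytes[5:6] = 06 -> value 6 (1 byte(s))
  byte[6]=0x40 cont=0 payload=0x40=64: acc |= 64<<0 -> acc=64 shift=7 [end]
Varint 4: bytes[6:7] = 40 -> value 64 (1 byte(s))
  byte[7]=0x81 cont=1 payload=0x01=1: acc |= 1<<0 -> acc=1 shift=7
  byte[8]=0xBE cont=1 payload=0x3E=62: acc |= 62<<7 -> acc=7937 shift=14
  byte[9]=0x91 cont=1 payload=0x11=17: acc |= 17<<14 -> acc=286465 shift=21
  byte[10]=0x21 cont=0 payload=0x21=33: acc |= 33<<21 -> acc=69492481 shift=28 [end]
Varint 5: bytes[7:11] = 81 BE 91 21 -> value 69492481 (4 byte(s))
  byte[11]=0xD9 cont=1 payload=0x59=89: acc |= 89<<0 -> acc=89 shift=7
  byte[12]=0xD5 cont=1 payload=0x55=85: acc |= 85<<7 -> acc=10969 shift=14
  byte[13]=0x3B cont=0 payload=0x3B=59: acc |= 59<<14 -> acc=977625 shift=21 [end]
Varint 6: bytes[11:14] = D9 D5 3B -> value 977625 (3 byte(s))

Answer: 3 2 1 1 4 3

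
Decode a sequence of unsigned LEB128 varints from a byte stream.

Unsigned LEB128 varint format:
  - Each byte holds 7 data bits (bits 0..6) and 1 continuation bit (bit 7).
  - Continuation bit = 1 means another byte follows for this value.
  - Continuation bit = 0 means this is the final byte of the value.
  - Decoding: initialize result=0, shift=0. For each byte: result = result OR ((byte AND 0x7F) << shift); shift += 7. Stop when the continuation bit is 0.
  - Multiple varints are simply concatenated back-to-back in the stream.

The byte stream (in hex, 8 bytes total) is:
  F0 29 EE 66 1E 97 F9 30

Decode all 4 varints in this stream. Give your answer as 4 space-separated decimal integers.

Answer: 5360 13166 30 801943

Derivation:
  byte[0]=0xF0 cont=1 payload=0x70=112: acc |= 112<<0 -> acc=112 shift=7
  byte[1]=0x29 cont=0 payload=0x29=41: acc |= 41<<7 -> acc=5360 shift=14 [end]
Varint 1: bytes[0:2] = F0 29 -> value 5360 (2 byte(s))
  byte[2]=0xEE cont=1 payload=0x6E=110: acc |= 110<<0 -> acc=110 shift=7
  byte[3]=0x66 cont=0 payload=0x66=102: acc |= 102<<7 -> acc=13166 shift=14 [end]
Varint 2: bytes[2:4] = EE 66 -> value 13166 (2 byte(s))
  byte[4]=0x1E cont=0 payload=0x1E=30: acc |= 30<<0 -> acc=30 shift=7 [end]
Varint 3: bytes[4:5] = 1E -> value 30 (1 byte(s))
  byte[5]=0x97 cont=1 payload=0x17=23: acc |= 23<<0 -> acc=23 shift=7
  byte[6]=0xF9 cont=1 payload=0x79=121: acc |= 121<<7 -> acc=15511 shift=14
  byte[7]=0x30 cont=0 payload=0x30=48: acc |= 48<<14 -> acc=801943 shift=21 [end]
Varint 4: bytes[5:8] = 97 F9 30 -> value 801943 (3 byte(s))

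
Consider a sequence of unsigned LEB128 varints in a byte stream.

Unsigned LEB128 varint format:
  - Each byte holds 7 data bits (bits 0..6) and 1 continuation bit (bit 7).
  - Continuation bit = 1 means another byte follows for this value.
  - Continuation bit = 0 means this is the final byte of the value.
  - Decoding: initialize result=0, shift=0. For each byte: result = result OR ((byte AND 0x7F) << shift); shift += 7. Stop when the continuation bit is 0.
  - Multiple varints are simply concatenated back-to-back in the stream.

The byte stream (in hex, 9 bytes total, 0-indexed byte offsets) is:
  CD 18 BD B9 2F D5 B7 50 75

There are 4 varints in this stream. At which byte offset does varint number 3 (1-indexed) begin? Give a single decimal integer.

Answer: 5

Derivation:
  byte[0]=0xCD cont=1 payload=0x4D=77: acc |= 77<<0 -> acc=77 shift=7
  byte[1]=0x18 cont=0 payload=0x18=24: acc |= 24<<7 -> acc=3149 shift=14 [end]
Varint 1: bytes[0:2] = CD 18 -> value 3149 (2 byte(s))
  byte[2]=0xBD cont=1 payload=0x3D=61: acc |= 61<<0 -> acc=61 shift=7
  byte[3]=0xB9 cont=1 payload=0x39=57: acc |= 57<<7 -> acc=7357 shift=14
  byte[4]=0x2F cont=0 payload=0x2F=47: acc |= 47<<14 -> acc=777405 shift=21 [end]
Varint 2: bytes[2:5] = BD B9 2F -> value 777405 (3 byte(s))
  byte[5]=0xD5 cont=1 payload=0x55=85: acc |= 85<<0 -> acc=85 shift=7
  byte[6]=0xB7 cont=1 payload=0x37=55: acc |= 55<<7 -> acc=7125 shift=14
  byte[7]=0x50 cont=0 payload=0x50=80: acc |= 80<<14 -> acc=1317845 shift=21 [end]
Varint 3: bytes[5:8] = D5 B7 50 -> value 1317845 (3 byte(s))
  byte[8]=0x75 cont=0 payload=0x75=117: acc |= 117<<0 -> acc=117 shift=7 [end]
Varint 4: bytes[8:9] = 75 -> value 117 (1 byte(s))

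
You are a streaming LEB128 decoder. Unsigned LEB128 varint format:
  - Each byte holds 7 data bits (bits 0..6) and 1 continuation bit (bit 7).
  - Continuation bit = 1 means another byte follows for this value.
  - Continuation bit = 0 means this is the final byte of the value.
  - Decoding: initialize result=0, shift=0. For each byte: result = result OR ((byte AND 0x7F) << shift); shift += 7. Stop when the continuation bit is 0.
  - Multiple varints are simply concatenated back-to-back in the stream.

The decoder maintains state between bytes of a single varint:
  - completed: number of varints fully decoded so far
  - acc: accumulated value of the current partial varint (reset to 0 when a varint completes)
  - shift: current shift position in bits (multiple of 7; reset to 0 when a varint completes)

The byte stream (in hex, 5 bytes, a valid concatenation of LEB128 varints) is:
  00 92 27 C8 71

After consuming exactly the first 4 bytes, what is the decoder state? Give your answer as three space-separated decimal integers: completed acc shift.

byte[0]=0x00 cont=0 payload=0x00: varint #1 complete (value=0); reset -> completed=1 acc=0 shift=0
byte[1]=0x92 cont=1 payload=0x12: acc |= 18<<0 -> completed=1 acc=18 shift=7
byte[2]=0x27 cont=0 payload=0x27: varint #2 complete (value=5010); reset -> completed=2 acc=0 shift=0
byte[3]=0xC8 cont=1 payload=0x48: acc |= 72<<0 -> completed=2 acc=72 shift=7

Answer: 2 72 7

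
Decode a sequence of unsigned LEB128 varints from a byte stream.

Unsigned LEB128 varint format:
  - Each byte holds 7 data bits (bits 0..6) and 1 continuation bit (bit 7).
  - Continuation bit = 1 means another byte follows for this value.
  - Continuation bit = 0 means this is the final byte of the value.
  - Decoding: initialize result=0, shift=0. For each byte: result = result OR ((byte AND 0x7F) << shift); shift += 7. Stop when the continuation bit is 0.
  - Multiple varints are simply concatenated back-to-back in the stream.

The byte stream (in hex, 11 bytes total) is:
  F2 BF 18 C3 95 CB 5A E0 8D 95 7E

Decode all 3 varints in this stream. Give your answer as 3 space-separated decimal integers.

Answer: 401394 189975235 264586976

Derivation:
  byte[0]=0xF2 cont=1 payload=0x72=114: acc |= 114<<0 -> acc=114 shift=7
  byte[1]=0xBF cont=1 payload=0x3F=63: acc |= 63<<7 -> acc=8178 shift=14
  byte[2]=0x18 cont=0 payload=0x18=24: acc |= 24<<14 -> acc=401394 shift=21 [end]
Varint 1: bytes[0:3] = F2 BF 18 -> value 401394 (3 byte(s))
  byte[3]=0xC3 cont=1 payload=0x43=67: acc |= 67<<0 -> acc=67 shift=7
  byte[4]=0x95 cont=1 payload=0x15=21: acc |= 21<<7 -> acc=2755 shift=14
  byte[5]=0xCB cont=1 payload=0x4B=75: acc |= 75<<14 -> acc=1231555 shift=21
  byte[6]=0x5A cont=0 payload=0x5A=90: acc |= 90<<21 -> acc=189975235 shift=28 [end]
Varint 2: bytes[3:7] = C3 95 CB 5A -> value 189975235 (4 byte(s))
  byte[7]=0xE0 cont=1 payload=0x60=96: acc |= 96<<0 -> acc=96 shift=7
  byte[8]=0x8D cont=1 payload=0x0D=13: acc |= 13<<7 -> acc=1760 shift=14
  byte[9]=0x95 cont=1 payload=0x15=21: acc |= 21<<14 -> acc=345824 shift=21
  byte[10]=0x7E cont=0 payload=0x7E=126: acc |= 126<<21 -> acc=264586976 shift=28 [end]
Varint 3: bytes[7:11] = E0 8D 95 7E -> value 264586976 (4 byte(s))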